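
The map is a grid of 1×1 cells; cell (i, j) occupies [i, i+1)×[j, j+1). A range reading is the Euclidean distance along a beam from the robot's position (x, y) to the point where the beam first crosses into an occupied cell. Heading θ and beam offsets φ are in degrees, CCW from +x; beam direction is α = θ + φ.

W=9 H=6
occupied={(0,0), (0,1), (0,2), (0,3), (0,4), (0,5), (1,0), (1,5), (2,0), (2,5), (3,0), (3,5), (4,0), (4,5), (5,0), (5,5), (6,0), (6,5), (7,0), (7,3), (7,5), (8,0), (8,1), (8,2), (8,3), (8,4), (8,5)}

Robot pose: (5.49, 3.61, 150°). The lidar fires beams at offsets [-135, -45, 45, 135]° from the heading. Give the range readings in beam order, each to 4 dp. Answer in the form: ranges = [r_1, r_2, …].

beam 1: φ=-135°, α=15°
  cosα=0.9659 sinα=0.2588 | (5,3) | tMaxX 0.5280 tMaxY 1.5068 | tΔX 1.0353 tΔY 3.8637
    t=0.5280 [x] (6,3)
    t=1.5068 [y] (6,4)
    t=1.5633 [x] (7,4)
    t=2.5985 [x] (8,4) — stop
  → r_1 = 2.5985
beam 2: φ=-45°, α=105°
  cosα=-0.2588 sinα=0.9659 | (5,3) | tMaxX 1.8932 tMaxY 0.4038 | tΔX 3.8637 tΔY 1.0353
    t=0.4038 [y] (5,4)
    t=1.4390 [y] (5,5) — stop
  → r_2 = 1.4390
beam 3: φ=45°, α=195°
  cosα=-0.9659 sinα=-0.2588 | (5,3) | tMaxX 0.5073 tMaxY 2.3569 | tΔX 1.0353 tΔY 3.8637
    t=0.5073 [x] (4,3)
    t=1.5426 [x] (3,3)
    t=2.3569 [y] (3,2)
    t=2.5778 [x] (2,2)
    t=3.6131 [x] (1,2)
    t=4.6484 [x] (0,2) — stop
  → r_3 = 4.6484
beam 4: φ=135°, α=285°
  cosα=0.2588 sinα=-0.9659 | (5,3) | tMaxX 1.9705 tMaxY 0.6315 | tΔX 3.8637 tΔY 1.0353
    t=0.6315 [y] (5,2)
    t=1.6668 [y] (5,1)
    t=1.9705 [x] (6,1)
    t=2.7021 [y] (6,0) — stop
  → r_4 = 2.7021

ranges = [2.5985, 1.4390, 4.6484, 2.7021]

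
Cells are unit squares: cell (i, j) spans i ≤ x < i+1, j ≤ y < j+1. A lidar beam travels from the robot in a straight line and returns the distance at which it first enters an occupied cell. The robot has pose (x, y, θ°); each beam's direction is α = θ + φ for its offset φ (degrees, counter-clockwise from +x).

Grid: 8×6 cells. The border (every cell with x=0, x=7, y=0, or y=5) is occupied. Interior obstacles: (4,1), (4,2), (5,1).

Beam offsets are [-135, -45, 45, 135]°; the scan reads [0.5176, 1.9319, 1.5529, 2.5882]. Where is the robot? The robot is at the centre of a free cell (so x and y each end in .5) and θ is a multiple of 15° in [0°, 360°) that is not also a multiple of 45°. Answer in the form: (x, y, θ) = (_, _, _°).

(x, y, θ) = (4.5, 4.5, 210°)

The pose lattice has 21·16 = 336 candidates. Test each by forward raycasting.
  (1.5, 3.5, 195°): beam 1 = 1.7321 ≠ 0.5176 ✗
  (4.5, 4.5, 105°): beam 1 = 2.8868 ≠ 0.5176 ✗
  (4.5, 3.5, 300°): beam 1 = 3.6235 ≠ 0.5176 ✗
  …
  (4.5, 4.5, 210°): r_1=0.5176, r_2=1.9319, r_3=1.5529, r_4=2.5882 — all match ✓
Only this pose fits every beam.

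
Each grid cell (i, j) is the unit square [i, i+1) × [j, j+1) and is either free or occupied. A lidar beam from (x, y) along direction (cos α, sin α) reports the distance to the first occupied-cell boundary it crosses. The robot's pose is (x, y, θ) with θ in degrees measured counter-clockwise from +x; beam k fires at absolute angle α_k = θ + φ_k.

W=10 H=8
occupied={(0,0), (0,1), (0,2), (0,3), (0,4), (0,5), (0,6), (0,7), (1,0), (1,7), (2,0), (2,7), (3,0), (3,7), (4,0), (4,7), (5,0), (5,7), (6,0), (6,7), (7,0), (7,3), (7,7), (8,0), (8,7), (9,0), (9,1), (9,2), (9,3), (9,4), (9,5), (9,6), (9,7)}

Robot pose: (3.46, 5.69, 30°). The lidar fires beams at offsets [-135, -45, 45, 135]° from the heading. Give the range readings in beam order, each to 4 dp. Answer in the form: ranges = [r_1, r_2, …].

beam 1: φ=-135°, α=255°
  direction (-0.2588, -0.9659); cell (3,5); t to first gridline: x 1.7773, y 0.7143 (then +3.8637 / +1.0353)
    (3,4) via y @ 0.7143
    (3,3) via y @ 1.7496
    (2,3) via x @ 1.7773
    (2,2) via y @ 2.7849
    (2,1) via y @ 3.8202
    (2,0) via y @ 4.8554  # hit
  → r_1 = 4.8554
beam 2: φ=-45°, α=345°
  direction (0.9659, -0.2588); cell (3,5); t to first gridline: x 0.5590, y 2.6660 (then +1.0353 / +3.8637)
    (4,5) via x @ 0.5590
    (5,5) via x @ 1.5943
    (6,5) via x @ 2.6296
    (6,4) via y @ 2.6660
    (7,4) via x @ 3.6649
    (8,4) via x @ 4.7002
    (9,4) via x @ 5.7354  # hit
  → r_2 = 5.7354
beam 3: φ=45°, α=75°
  direction (0.2588, 0.9659); cell (3,5); t to first gridline: x 2.0864, y 0.3209 (then +3.8637 / +1.0353)
    (3,6) via y @ 0.3209
    (3,7) via y @ 1.3562  # hit
  → r_3 = 1.3562
beam 4: φ=135°, α=165°
  direction (-0.9659, 0.2588); cell (3,5); t to first gridline: x 0.4762, y 1.1977 (then +1.0353 / +3.8637)
    (2,5) via x @ 0.4762
    (2,6) via y @ 1.1977
    (1,6) via x @ 1.5115
    (0,6) via x @ 2.5468  # hit
  → r_4 = 2.5468

ranges = [4.8554, 5.7354, 1.3562, 2.5468]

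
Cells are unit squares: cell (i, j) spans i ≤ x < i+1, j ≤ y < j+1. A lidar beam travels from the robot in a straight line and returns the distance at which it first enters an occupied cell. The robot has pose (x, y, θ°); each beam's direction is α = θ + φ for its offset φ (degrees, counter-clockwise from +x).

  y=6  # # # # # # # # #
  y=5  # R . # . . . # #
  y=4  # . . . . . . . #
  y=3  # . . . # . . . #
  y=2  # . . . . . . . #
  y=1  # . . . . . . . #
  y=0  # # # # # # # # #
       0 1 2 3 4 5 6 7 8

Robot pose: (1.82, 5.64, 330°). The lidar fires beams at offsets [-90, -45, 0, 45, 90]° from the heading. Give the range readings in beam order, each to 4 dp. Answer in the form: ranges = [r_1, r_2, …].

beam 1: φ=-90°, α=240°
  direction (-0.5000, -0.8660); cell (1,5); t to first gridline: x 1.6400, y 0.7390 (then +2.0000 / +1.1547)
    (1,4) via y @ 0.7390
    (0,4) via x @ 1.6400  # hit
  → r_1 = 1.6400
beam 2: φ=-45°, α=285°
  direction (0.2588, -0.9659); cell (1,5); t to first gridline: x 0.6955, y 0.6626 (then +3.8637 / +1.0353)
    (1,4) via y @ 0.6626
    (2,4) via x @ 0.6955
    (2,3) via y @ 1.6979
    (2,2) via y @ 2.7331
    (2,1) via y @ 3.7684
    (3,1) via x @ 4.5592
    (3,0) via y @ 4.8037  # hit
  → r_2 = 4.8037
beam 3: φ=0°, α=330°
  direction (0.8660, -0.5000); cell (1,5); t to first gridline: x 0.2078, y 1.2800 (then +1.1547 / +2.0000)
    (2,5) via x @ 0.2078
    (2,4) via y @ 1.2800
    (3,4) via x @ 1.3625
    (4,4) via x @ 2.5172
    (4,3) via y @ 3.2800  # hit
  → r_3 = 3.2800
beam 4: φ=45°, α=15°
  direction (0.9659, 0.2588); cell (1,5); t to first gridline: x 0.1863, y 1.3909 (then +1.0353 / +3.8637)
    (2,5) via x @ 0.1863
    (3,5) via x @ 1.2216  # hit
  → r_4 = 1.2216
beam 5: φ=90°, α=60°
  direction (0.5000, 0.8660); cell (1,5); t to first gridline: x 0.3600, y 0.4157 (then +2.0000 / +1.1547)
    (2,5) via x @ 0.3600
    (2,6) via y @ 0.4157  # hit
  → r_5 = 0.4157

ranges = [1.6400, 4.8037, 3.2800, 1.2216, 0.4157]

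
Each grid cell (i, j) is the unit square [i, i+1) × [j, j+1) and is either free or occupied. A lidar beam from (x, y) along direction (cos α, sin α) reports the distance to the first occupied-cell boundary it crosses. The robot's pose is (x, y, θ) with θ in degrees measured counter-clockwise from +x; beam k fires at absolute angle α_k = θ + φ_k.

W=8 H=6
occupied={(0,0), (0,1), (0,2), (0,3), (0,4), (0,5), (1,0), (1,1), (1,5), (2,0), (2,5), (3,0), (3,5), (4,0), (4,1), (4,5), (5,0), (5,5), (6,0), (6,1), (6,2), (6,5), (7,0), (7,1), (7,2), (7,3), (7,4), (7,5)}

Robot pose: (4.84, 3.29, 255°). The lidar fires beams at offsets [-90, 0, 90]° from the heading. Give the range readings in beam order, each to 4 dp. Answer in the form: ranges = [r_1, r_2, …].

beam 1: φ=-90°, α=165°
  direction (-0.9659, 0.2588); cell (4,3); t to first gridline: x 0.8696, y 2.7432 (then +1.0353 / +3.8637)
    (3,3) via x @ 0.8696
    (2,3) via x @ 1.9049
    (2,4) via y @ 2.7432
    (1,4) via x @ 2.9402
    (0,4) via x @ 3.9755  # hit
  → r_1 = 3.9755
beam 2: φ=0°, α=255°
  direction (-0.2588, -0.9659); cell (4,3); t to first gridline: x 3.2455, y 0.3002 (then +3.8637 / +1.0353)
    (4,2) via y @ 0.3002
    (4,1) via y @ 1.3355  # hit
  → r_2 = 1.3355
beam 3: φ=90°, α=345°
  direction (0.9659, -0.2588); cell (4,3); t to first gridline: x 0.1656, y 1.1205 (then +1.0353 / +3.8637)
    (5,3) via x @ 0.1656
    (5,2) via y @ 1.1205
    (6,2) via x @ 1.2009  # hit
  → r_3 = 1.2009

ranges = [3.9755, 1.3355, 1.2009]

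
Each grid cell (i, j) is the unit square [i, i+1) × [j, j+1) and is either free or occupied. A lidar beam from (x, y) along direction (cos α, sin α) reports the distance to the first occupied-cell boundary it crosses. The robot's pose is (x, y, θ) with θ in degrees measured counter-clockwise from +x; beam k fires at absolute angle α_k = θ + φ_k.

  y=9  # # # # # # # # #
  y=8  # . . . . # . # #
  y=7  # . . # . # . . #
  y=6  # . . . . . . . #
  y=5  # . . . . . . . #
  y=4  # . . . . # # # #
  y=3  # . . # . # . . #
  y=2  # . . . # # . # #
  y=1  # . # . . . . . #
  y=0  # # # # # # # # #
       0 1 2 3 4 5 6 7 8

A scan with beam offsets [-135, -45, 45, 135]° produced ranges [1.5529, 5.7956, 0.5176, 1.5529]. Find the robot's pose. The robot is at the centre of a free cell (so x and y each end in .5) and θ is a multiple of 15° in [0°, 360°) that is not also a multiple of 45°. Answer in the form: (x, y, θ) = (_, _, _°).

(x, y, θ) = (2.5, 7.5, 300°)

Enumerate (i+0.5, j+0.5, θ) over the 43 free cells and 16 admissible headings. For each, cast all 4 beams and compare to the given ranges.
  (1.5, 2.5, 60°): beam 2 = 1.9319 ≠ 5.7956 ✗
  (2.5, 8.5, 285°): beam 1 = 1.0000 ≠ 1.5529 ✗
  (6.5, 3.5, 195°): beam 1 = 0.5774 ≠ 1.5529 ✗
  (6.5, 6.5, 210°): beam 1 = 1.9319 ≠ 1.5529 ✗
  …
  (2.5, 7.5, 300°): r_1=1.5529, r_2=5.7956, r_3=0.5176, r_4=1.5529 — all match ✓
Only this pose fits every beam.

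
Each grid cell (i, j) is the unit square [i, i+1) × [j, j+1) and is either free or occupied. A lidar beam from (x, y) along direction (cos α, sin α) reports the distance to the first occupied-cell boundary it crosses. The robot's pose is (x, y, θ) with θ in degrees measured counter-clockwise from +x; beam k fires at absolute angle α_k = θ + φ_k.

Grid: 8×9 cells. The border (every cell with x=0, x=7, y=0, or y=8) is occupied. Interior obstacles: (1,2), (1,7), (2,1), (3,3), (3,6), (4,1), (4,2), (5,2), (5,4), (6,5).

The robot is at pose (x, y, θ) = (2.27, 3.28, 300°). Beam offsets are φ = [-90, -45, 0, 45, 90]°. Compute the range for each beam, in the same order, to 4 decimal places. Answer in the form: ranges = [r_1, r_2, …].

ranges = [0.5600, 1.0432, 2.6327, 0.7558, 0.8429]

beam 1: φ=-90°, α=210°
  direction (-0.8660, -0.5000); cell (2,3); t to first gridline: x 0.3118, y 0.5600 (then +1.1547 / +2.0000)
    (1,3) via x @ 0.3118
    (1,2) via y @ 0.5600  # hit
  → r_1 = 0.5600
beam 2: φ=-45°, α=255°
  direction (-0.2588, -0.9659); cell (2,3); t to first gridline: x 1.0432, y 0.2899 (then +3.8637 / +1.0353)
    (2,2) via y @ 0.2899
    (1,2) via x @ 1.0432  # hit
  → r_2 = 1.0432
beam 3: φ=0°, α=300°
  direction (0.5000, -0.8660); cell (2,3); t to first gridline: x 1.4600, y 0.3233 (then +2.0000 / +1.1547)
    (2,2) via y @ 0.3233
    (3,2) via x @ 1.4600
    (3,1) via y @ 1.4780
    (3,0) via y @ 2.6327  # hit
  → r_3 = 2.6327
beam 4: φ=45°, α=345°
  direction (0.9659, -0.2588); cell (2,3); t to first gridline: x 0.7558, y 1.0818 (then +1.0353 / +3.8637)
    (3,3) via x @ 0.7558  # hit
  → r_4 = 0.7558
beam 5: φ=90°, α=30°
  direction (0.8660, 0.5000); cell (2,3); t to first gridline: x 0.8429, y 1.4400 (then +1.1547 / +2.0000)
    (3,3) via x @ 0.8429  # hit
  → r_5 = 0.8429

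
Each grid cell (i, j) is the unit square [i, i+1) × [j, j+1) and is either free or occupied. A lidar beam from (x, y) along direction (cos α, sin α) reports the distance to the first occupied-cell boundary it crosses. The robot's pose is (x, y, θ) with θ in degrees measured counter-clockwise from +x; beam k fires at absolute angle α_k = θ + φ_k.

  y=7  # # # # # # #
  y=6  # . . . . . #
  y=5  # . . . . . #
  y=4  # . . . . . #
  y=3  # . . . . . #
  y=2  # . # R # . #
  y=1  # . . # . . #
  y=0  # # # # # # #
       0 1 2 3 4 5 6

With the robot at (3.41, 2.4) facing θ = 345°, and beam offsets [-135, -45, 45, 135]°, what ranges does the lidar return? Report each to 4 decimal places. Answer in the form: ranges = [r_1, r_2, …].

ranges = [0.4734, 0.4619, 0.6813, 4.8200]

beam 1: φ=-135°, α=210°
  direction (-0.8660, -0.5000); cell (3,2); t to first gridline: x 0.4734, y 0.8000 (then +1.1547 / +2.0000)
    (2,2) via x @ 0.4734  # hit
  → r_1 = 0.4734
beam 2: φ=-45°, α=300°
  direction (0.5000, -0.8660); cell (3,2); t to first gridline: x 1.1800, y 0.4619 (then +2.0000 / +1.1547)
    (3,1) via y @ 0.4619  # hit
  → r_2 = 0.4619
beam 3: φ=45°, α=30°
  direction (0.8660, 0.5000); cell (3,2); t to first gridline: x 0.6813, y 1.2000 (then +1.1547 / +2.0000)
    (4,2) via x @ 0.6813  # hit
  → r_3 = 0.6813
beam 4: φ=135°, α=120°
  direction (-0.5000, 0.8660); cell (3,2); t to first gridline: x 0.8200, y 0.6928 (then +2.0000 / +1.1547)
    (3,3) via y @ 0.6928
    (2,3) via x @ 0.8200
    (2,4) via y @ 1.8475
    (1,4) via x @ 2.8200
    (1,5) via y @ 3.0022
    (1,6) via y @ 4.1569
    (0,6) via x @ 4.8200  # hit
  → r_4 = 4.8200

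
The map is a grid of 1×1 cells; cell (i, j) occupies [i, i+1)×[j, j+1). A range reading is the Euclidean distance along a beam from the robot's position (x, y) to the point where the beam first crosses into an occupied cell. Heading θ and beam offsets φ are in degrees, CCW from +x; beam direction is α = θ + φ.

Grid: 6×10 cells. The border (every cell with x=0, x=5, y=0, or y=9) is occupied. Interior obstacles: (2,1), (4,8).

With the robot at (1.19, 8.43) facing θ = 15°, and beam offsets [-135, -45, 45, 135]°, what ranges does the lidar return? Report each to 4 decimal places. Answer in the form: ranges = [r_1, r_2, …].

ranges = [0.3800, 4.3994, 0.6582, 0.2194]

beam 1: φ=-135°, α=240°
  dir = (cos 240°, sin 240°) = (-0.5000, -0.8660); from cell (1,8)
  next x-line at t=0.3800, next y-line at t=0.4965; Δt_x=2.0000, Δt_y=1.1547
    x: enter (0,8) at t=0.3800 ← occupied
  → r_1 = 0.3800
beam 2: φ=-45°, α=330°
  dir = (cos 330°, sin 330°) = (0.8660, -0.5000); from cell (1,8)
  next x-line at t=0.9353, next y-line at t=0.8600; Δt_x=1.1547, Δt_y=2.0000
    y: enter (1,7) at t=0.8600
    x: enter (2,7) at t=0.9353
    x: enter (3,7) at t=2.0900
    y: enter (3,6) at t=2.8600
    x: enter (4,6) at t=3.2447
    x: enter (5,6) at t=4.3994 ← occupied
  → r_2 = 4.3994
beam 3: φ=45°, α=60°
  dir = (cos 60°, sin 60°) = (0.5000, 0.8660); from cell (1,8)
  next x-line at t=1.6200, next y-line at t=0.6582; Δt_x=2.0000, Δt_y=1.1547
    y: enter (1,9) at t=0.6582 ← occupied
  → r_3 = 0.6582
beam 4: φ=135°, α=150°
  dir = (cos 150°, sin 150°) = (-0.8660, 0.5000); from cell (1,8)
  next x-line at t=0.2194, next y-line at t=1.1400; Δt_x=1.1547, Δt_y=2.0000
    x: enter (0,8) at t=0.2194 ← occupied
  → r_4 = 0.2194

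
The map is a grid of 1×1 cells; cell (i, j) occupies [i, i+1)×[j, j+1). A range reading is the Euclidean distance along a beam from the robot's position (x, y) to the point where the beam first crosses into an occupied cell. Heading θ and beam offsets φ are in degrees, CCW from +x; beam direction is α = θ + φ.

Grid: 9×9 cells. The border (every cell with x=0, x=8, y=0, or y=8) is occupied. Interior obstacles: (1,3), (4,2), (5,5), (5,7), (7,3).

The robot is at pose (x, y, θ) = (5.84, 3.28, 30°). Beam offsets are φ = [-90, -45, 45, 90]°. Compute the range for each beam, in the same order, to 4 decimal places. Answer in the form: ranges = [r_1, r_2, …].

beam 1: φ=-90°, α=300°
  cosα=0.5000 sinα=-0.8660 | (5,3) | tMaxX 0.3200 tMaxY 0.3233 | tΔX 2.0000 tΔY 1.1547
    t=0.3200 [x] (6,3)
    t=0.3233 [y] (6,2)
    t=1.4780 [y] (6,1)
    t=2.3200 [x] (7,1)
    t=2.6327 [y] (7,0) — stop
  → r_1 = 2.6327
beam 2: φ=-45°, α=345°
  cosα=0.9659 sinα=-0.2588 | (5,3) | tMaxX 0.1656 tMaxY 1.0818 | tΔX 1.0353 tΔY 3.8637
    t=0.1656 [x] (6,3)
    t=1.0818 [y] (6,2)
    t=1.2009 [x] (7,2)
    t=2.2362 [x] (8,2) — stop
  → r_2 = 2.2362
beam 3: φ=45°, α=75°
  cosα=0.2588 sinα=0.9659 | (5,3) | tMaxX 0.6182 tMaxY 0.7454 | tΔX 3.8637 tΔY 1.0353
    t=0.6182 [x] (6,3)
    t=0.7454 [y] (6,4)
    t=1.7807 [y] (6,5)
    t=2.8160 [y] (6,6)
    t=3.8512 [y] (6,7)
    t=4.4819 [x] (7,7)
    t=4.8865 [y] (7,8) — stop
  → r_3 = 4.8865
beam 4: φ=90°, α=120°
  cosα=-0.5000 sinα=0.8660 | (5,3) | tMaxX 1.6800 tMaxY 0.8314 | tΔX 2.0000 tΔY 1.1547
    t=0.8314 [y] (5,4)
    t=1.6800 [x] (4,4)
    t=1.9861 [y] (4,5)
    t=3.1408 [y] (4,6)
    t=3.6800 [x] (3,6)
    t=4.2955 [y] (3,7)
    t=5.4502 [y] (3,8) — stop
  → r_4 = 5.4502

ranges = [2.6327, 2.2362, 4.8865, 5.4502]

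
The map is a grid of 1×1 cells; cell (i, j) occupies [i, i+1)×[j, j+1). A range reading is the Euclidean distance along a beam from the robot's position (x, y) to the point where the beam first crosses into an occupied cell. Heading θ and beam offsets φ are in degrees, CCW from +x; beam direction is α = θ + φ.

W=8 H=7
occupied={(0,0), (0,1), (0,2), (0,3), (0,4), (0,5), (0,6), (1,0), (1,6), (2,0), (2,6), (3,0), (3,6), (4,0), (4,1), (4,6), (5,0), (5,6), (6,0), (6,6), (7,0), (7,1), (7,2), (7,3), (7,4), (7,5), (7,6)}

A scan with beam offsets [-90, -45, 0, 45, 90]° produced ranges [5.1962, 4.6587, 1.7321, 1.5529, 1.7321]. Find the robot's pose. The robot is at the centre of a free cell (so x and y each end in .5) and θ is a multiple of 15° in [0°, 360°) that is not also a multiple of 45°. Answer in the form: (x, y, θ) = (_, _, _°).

Enumerate (i+0.5, j+0.5, θ) over the 29 free cells and 16 admissible headings. For each, cast all 5 beams and compare to the given ranges.
  (2.5, 2.5, 75°): beam 1 = 1.9319 ≠ 5.1962 ✗
  (6.5, 1.5, 255°): beam 1 = 1.5529 ≠ 5.1962 ✗
  (3.5, 5.5, 165°): beam 1 = 0.5176 ≠ 5.1962 ✗
  (6.5, 1.5, 300°): beam 1 = 1.0000 ≠ 5.1962 ✗
  …
  (2.5, 4.5, 60°): r_1=5.1962, r_2=4.6587, r_3=1.7321, r_4=1.5529, r_5=1.7321 — all match ✓
Unique over the lattice → pose = (2.5, 4.5, 60°).

(x, y, θ) = (2.5, 4.5, 60°)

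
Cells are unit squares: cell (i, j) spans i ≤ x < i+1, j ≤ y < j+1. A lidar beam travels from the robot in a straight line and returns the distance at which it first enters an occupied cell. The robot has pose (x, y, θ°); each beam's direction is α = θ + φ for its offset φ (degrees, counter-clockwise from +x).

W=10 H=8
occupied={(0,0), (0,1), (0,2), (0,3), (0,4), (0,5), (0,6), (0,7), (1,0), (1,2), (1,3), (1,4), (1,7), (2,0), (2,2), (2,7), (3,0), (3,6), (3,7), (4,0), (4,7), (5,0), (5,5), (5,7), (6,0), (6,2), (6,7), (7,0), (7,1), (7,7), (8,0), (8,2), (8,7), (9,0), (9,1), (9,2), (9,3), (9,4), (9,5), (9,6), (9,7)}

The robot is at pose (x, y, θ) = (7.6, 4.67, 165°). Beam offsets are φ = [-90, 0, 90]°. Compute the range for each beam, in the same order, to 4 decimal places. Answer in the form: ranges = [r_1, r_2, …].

ranges = [2.4122, 1.6564, 2.3182]

beam 1: φ=-90°, α=75°
  d=(0.2588,0.9659)  start (7,4)  tX=1.5455 tY=0.3416  stride 1/|dx|=3.8637 1/|dy|=1.0353
    cross y-line → (7,5), t=0.3416
    cross y-line → (7,6), t=1.3769
    cross x-line → (8,6), t=1.5455
    cross y-line → (8,7), t=2.4122 (wall)
  → r_1 = 2.4122
beam 2: φ=0°, α=165°
  d=(-0.9659,0.2588)  start (7,4)  tX=0.6212 tY=1.2750  stride 1/|dx|=1.0353 1/|dy|=3.8637
    cross x-line → (6,4), t=0.6212
    cross y-line → (6,5), t=1.2750
    cross x-line → (5,5), t=1.6564 (wall)
  → r_2 = 1.6564
beam 3: φ=90°, α=255°
  d=(-0.2588,-0.9659)  start (7,4)  tX=2.3182 tY=0.6936  stride 1/|dx|=3.8637 1/|dy|=1.0353
    cross y-line → (7,3), t=0.6936
    cross y-line → (7,2), t=1.7289
    cross x-line → (6,2), t=2.3182 (wall)
  → r_3 = 2.3182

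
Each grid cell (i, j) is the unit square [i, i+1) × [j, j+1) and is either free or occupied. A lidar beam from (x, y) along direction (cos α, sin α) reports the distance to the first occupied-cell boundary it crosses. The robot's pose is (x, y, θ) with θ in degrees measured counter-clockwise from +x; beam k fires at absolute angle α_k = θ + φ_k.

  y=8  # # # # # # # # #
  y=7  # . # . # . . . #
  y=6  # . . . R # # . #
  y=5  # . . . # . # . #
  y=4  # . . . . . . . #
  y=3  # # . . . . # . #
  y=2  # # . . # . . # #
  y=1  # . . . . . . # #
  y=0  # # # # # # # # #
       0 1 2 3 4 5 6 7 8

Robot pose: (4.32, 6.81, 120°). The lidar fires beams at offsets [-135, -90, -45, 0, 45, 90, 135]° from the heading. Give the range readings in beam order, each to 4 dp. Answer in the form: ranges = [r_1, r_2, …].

ranges = [0.7040, 0.3800, 0.1967, 0.2194, 1.3666, 3.8336, 0.8386]

beam 1: φ=-135°, α=345°
  d=(0.9659,-0.2588)  start (4,6)  tX=0.7040 tY=3.1296  stride 1/|dx|=1.0353 1/|dy|=3.8637
    cross x-line → (5,6), t=0.7040 (wall)
  → r_1 = 0.7040
beam 2: φ=-90°, α=30°
  d=(0.8660,0.5000)  start (4,6)  tX=0.7852 tY=0.3800  stride 1/|dx|=1.1547 1/|dy|=2.0000
    cross y-line → (4,7), t=0.3800 (wall)
  → r_2 = 0.3800
beam 3: φ=-45°, α=75°
  d=(0.2588,0.9659)  start (4,6)  tX=2.6273 tY=0.1967  stride 1/|dx|=3.8637 1/|dy|=1.0353
    cross y-line → (4,7), t=0.1967 (wall)
  → r_3 = 0.1967
beam 4: φ=0°, α=120°
  d=(-0.5000,0.8660)  start (4,6)  tX=0.6400 tY=0.2194  stride 1/|dx|=2.0000 1/|dy|=1.1547
    cross y-line → (4,7), t=0.2194 (wall)
  → r_4 = 0.2194
beam 5: φ=45°, α=165°
  d=(-0.9659,0.2588)  start (4,6)  tX=0.3313 tY=0.7341  stride 1/|dx|=1.0353 1/|dy|=3.8637
    cross x-line → (3,6), t=0.3313
    cross y-line → (3,7), t=0.7341
    cross x-line → (2,7), t=1.3666 (wall)
  → r_5 = 1.3666
beam 6: φ=90°, α=210°
  d=(-0.8660,-0.5000)  start (4,6)  tX=0.3695 tY=1.6200  stride 1/|dx|=1.1547 1/|dy|=2.0000
    cross x-line → (3,6), t=0.3695
    cross x-line → (2,6), t=1.5242
    cross y-line → (2,5), t=1.6200
    cross x-line → (1,5), t=2.6789
    cross y-line → (1,4), t=3.6200
    cross x-line → (0,4), t=3.8336 (wall)
  → r_6 = 3.8336
beam 7: φ=135°, α=255°
  d=(-0.2588,-0.9659)  start (4,6)  tX=1.2364 tY=0.8386  stride 1/|dx|=3.8637 1/|dy|=1.0353
    cross y-line → (4,5), t=0.8386 (wall)
  → r_7 = 0.8386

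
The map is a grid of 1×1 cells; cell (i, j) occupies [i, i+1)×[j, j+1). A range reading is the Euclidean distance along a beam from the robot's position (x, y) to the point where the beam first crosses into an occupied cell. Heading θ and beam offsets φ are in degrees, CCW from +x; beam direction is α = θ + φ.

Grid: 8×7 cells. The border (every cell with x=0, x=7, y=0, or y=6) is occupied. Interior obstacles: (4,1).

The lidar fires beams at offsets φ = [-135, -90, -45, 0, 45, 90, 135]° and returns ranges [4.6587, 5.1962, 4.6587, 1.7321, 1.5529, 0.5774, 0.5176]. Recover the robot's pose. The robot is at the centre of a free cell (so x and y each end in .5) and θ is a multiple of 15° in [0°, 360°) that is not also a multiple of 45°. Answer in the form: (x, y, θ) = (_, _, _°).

(x, y, θ) = (5.5, 5.5, 330°)

The pose lattice has 29·16 = 464 candidates. Test each by forward raycasting.
  (3.5, 5.5, 285°): beam 1 = 1.0000 ≠ 4.6587 ✗
  (5.5, 5.5, 300°): beam 1 = 1.9319 ≠ 4.6587 ✗
  (1.5, 5.5, 150°): beam 1 = 1.9319 ≠ 4.6587 ✗
  …
  (5.5, 5.5, 330°): r_1=4.6587, r_2=5.1962, r_3=4.6587, r_4=1.7321, r_5=1.5529, r_6=0.5774, r_7=0.5176 — all match ✓
No second candidate reproduces the full scan.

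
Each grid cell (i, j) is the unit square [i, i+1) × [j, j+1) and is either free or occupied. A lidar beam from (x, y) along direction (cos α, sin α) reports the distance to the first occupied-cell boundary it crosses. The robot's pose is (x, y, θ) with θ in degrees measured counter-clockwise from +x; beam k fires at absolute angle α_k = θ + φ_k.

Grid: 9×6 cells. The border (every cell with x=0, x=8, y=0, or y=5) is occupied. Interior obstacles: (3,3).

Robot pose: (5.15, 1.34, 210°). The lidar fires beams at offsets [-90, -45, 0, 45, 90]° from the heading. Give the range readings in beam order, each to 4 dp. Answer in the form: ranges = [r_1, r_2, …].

ranges = [2.3000, 4.2964, 0.6800, 0.3520, 0.3926]

beam 1: φ=-90°, α=120°
  d=(-0.5000,0.8660)  start (5,1)  tX=0.3000 tY=0.7621  stride 1/|dx|=2.0000 1/|dy|=1.1547
    cross x-line → (4,1), t=0.3000
    cross y-line → (4,2), t=0.7621
    cross y-line → (4,3), t=1.9168
    cross x-line → (3,3), t=2.3000 (wall)
  → r_1 = 2.3000
beam 2: φ=-45°, α=165°
  d=(-0.9659,0.2588)  start (5,1)  tX=0.1553 tY=2.5500  stride 1/|dx|=1.0353 1/|dy|=3.8637
    cross x-line → (4,1), t=0.1553
    cross x-line → (3,1), t=1.1906
    cross x-line → (2,1), t=2.2258
    cross y-line → (2,2), t=2.5500
    cross x-line → (1,2), t=3.2611
    cross x-line → (0,2), t=4.2964 (wall)
  → r_2 = 4.2964
beam 3: φ=0°, α=210°
  d=(-0.8660,-0.5000)  start (5,1)  tX=0.1732 tY=0.6800  stride 1/|dx|=1.1547 1/|dy|=2.0000
    cross x-line → (4,1), t=0.1732
    cross y-line → (4,0), t=0.6800 (wall)
  → r_3 = 0.6800
beam 4: φ=45°, α=255°
  d=(-0.2588,-0.9659)  start (5,1)  tX=0.5796 tY=0.3520  stride 1/|dx|=3.8637 1/|dy|=1.0353
    cross y-line → (5,0), t=0.3520 (wall)
  → r_4 = 0.3520
beam 5: φ=90°, α=300°
  d=(0.5000,-0.8660)  start (5,1)  tX=1.7000 tY=0.3926  stride 1/|dx|=2.0000 1/|dy|=1.1547
    cross y-line → (5,0), t=0.3926 (wall)
  → r_5 = 0.3926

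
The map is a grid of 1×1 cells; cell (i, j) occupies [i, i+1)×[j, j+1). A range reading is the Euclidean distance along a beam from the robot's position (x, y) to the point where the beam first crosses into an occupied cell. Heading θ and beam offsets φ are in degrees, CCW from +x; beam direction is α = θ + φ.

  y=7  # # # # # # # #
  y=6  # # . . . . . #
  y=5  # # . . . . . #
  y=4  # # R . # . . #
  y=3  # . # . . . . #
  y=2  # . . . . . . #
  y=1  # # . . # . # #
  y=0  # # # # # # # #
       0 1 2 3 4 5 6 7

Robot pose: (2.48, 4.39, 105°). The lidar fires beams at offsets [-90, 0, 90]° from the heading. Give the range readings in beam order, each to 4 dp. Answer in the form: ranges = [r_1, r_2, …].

ranges = [1.5736, 1.8546, 0.4969]

beam 1: φ=-90°, α=15°
  d=(0.9659,0.2588)  start (2,4)  tX=0.5383 tY=2.3569  stride 1/|dx|=1.0353 1/|dy|=3.8637
    cross x-line → (3,4), t=0.5383
    cross x-line → (4,4), t=1.5736 (wall)
  → r_1 = 1.5736
beam 2: φ=0°, α=105°
  d=(-0.2588,0.9659)  start (2,4)  tX=1.8546 tY=0.6315  stride 1/|dx|=3.8637 1/|dy|=1.0353
    cross y-line → (2,5), t=0.6315
    cross y-line → (2,6), t=1.6668
    cross x-line → (1,6), t=1.8546 (wall)
  → r_2 = 1.8546
beam 3: φ=90°, α=195°
  d=(-0.9659,-0.2588)  start (2,4)  tX=0.4969 tY=1.5068  stride 1/|dx|=1.0353 1/|dy|=3.8637
    cross x-line → (1,4), t=0.4969 (wall)
  → r_3 = 0.4969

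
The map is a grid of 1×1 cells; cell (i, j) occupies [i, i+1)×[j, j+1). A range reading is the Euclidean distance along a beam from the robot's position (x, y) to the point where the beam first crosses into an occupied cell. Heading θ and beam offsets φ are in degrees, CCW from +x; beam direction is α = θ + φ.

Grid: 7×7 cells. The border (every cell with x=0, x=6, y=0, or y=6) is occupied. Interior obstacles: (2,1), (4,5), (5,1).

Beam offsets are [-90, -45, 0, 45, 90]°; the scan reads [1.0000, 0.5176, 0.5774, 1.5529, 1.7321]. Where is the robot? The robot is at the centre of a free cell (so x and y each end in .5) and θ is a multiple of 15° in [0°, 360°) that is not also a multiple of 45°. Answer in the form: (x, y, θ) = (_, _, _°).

Enumerate (i+0.5, j+0.5, θ) over the 22 free cells and 16 admissible headings. For each, cast all 5 beams and compare to the given ranges.
  (3.5, 1.5, 60°): beam 2 = 1.5529 ≠ 0.5176 ✗
  (5.5, 3.5, 195°): beam 1 = 1.9319 ≠ 1.0000 ✗
  (4.5, 2.5, 60°): beam 2 = 1.5529 ≠ 0.5176 ✗
  …
  (2.5, 5.5, 120°): r_1=1.0000, r_2=0.5176, r_3=0.5774, r_4=1.5529, r_5=1.7321 — all match ✓
No second candidate reproduces the full scan.

(x, y, θ) = (2.5, 5.5, 120°)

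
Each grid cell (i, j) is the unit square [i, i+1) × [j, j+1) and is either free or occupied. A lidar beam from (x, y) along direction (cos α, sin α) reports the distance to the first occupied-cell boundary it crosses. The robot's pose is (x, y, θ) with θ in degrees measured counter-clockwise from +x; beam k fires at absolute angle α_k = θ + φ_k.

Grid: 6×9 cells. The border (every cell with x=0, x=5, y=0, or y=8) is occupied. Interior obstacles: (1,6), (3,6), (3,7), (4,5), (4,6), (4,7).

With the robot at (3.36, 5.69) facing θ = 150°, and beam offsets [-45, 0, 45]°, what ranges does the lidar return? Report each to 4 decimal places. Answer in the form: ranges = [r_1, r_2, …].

ranges = [0.3209, 1.5704, 2.4433]

beam 1: φ=-45°, α=105°
  dir = (cos 105°, sin 105°) = (-0.2588, 0.9659); from cell (3,5)
  next x-line at t=1.3909, next y-line at t=0.3209; Δt_x=3.8637, Δt_y=1.0353
    y: enter (3,6) at t=0.3209 ← occupied
  → r_1 = 0.3209
beam 2: φ=0°, α=150°
  dir = (cos 150°, sin 150°) = (-0.8660, 0.5000); from cell (3,5)
  next x-line at t=0.4157, next y-line at t=0.6200; Δt_x=1.1547, Δt_y=2.0000
    x: enter (2,5) at t=0.4157
    y: enter (2,6) at t=0.6200
    x: enter (1,6) at t=1.5704 ← occupied
  → r_2 = 1.5704
beam 3: φ=45°, α=195°
  dir = (cos 195°, sin 195°) = (-0.9659, -0.2588); from cell (3,5)
  next x-line at t=0.3727, next y-line at t=2.6660; Δt_x=1.0353, Δt_y=3.8637
    x: enter (2,5) at t=0.3727
    x: enter (1,5) at t=1.4080
    x: enter (0,5) at t=2.4433 ← occupied
  → r_3 = 2.4433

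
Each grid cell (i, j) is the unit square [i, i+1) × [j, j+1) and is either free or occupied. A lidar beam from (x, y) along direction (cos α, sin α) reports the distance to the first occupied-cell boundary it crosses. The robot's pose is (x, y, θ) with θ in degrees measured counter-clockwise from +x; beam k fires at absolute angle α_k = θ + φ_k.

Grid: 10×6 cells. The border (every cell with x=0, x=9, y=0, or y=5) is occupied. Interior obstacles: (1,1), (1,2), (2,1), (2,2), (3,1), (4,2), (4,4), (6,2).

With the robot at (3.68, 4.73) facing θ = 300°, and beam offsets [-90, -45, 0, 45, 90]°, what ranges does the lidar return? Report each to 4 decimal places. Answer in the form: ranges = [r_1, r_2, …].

beam 1: φ=-90°, α=210°
  cosα=-0.8660 sinα=-0.5000 | (3,4) | tMaxX 0.7852 tMaxY 1.4600 | tΔX 1.1547 tΔY 2.0000
    t=0.7852 [x] (2,4)
    t=1.4600 [y] (2,3)
    t=1.9399 [x] (1,3)
    t=3.0946 [x] (0,3) — stop
  → r_1 = 3.0946
beam 2: φ=-45°, α=255°
  cosα=-0.2588 sinα=-0.9659 | (3,4) | tMaxX 2.6273 tMaxY 0.7558 | tΔX 3.8637 tΔY 1.0353
    t=0.7558 [y] (3,3)
    t=1.7910 [y] (3,2)
    t=2.6273 [x] (2,2) — stop
  → r_2 = 2.6273
beam 3: φ=0°, α=300°
  cosα=0.5000 sinα=-0.8660 | (3,4) | tMaxX 0.6400 tMaxY 0.8429 | tΔX 2.0000 tΔY 1.1547
    t=0.6400 [x] (4,4) — stop
  → r_3 = 0.6400
beam 4: φ=45°, α=345°
  cosα=0.9659 sinα=-0.2588 | (3,4) | tMaxX 0.3313 tMaxY 2.8205 | tΔX 1.0353 tΔY 3.8637
    t=0.3313 [x] (4,4) — stop
  → r_4 = 0.3313
beam 5: φ=90°, α=30°
  cosα=0.8660 sinα=0.5000 | (3,4) | tMaxX 0.3695 tMaxY 0.5400 | tΔX 1.1547 tΔY 2.0000
    t=0.3695 [x] (4,4) — stop
  → r_5 = 0.3695

ranges = [3.0946, 2.6273, 0.6400, 0.3313, 0.3695]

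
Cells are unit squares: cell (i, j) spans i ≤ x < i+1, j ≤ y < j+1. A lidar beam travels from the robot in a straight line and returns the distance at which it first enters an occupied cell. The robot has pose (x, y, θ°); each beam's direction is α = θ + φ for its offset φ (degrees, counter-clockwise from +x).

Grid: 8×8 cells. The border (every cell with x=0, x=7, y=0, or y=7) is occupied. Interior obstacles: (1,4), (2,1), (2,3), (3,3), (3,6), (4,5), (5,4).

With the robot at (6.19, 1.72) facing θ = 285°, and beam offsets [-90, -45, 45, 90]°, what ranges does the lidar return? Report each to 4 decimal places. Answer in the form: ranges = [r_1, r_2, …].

beam 1: φ=-90°, α=195°
  d=(-0.9659,-0.2588)  start (6,1)  tX=0.1967 tY=2.7819  stride 1/|dx|=1.0353 1/|dy|=3.8637
    cross x-line → (5,1), t=0.1967
    cross x-line → (4,1), t=1.2320
    cross x-line → (3,1), t=2.2673
    cross y-line → (3,0), t=2.7819 (wall)
  → r_1 = 2.7819
beam 2: φ=-45°, α=240°
  d=(-0.5000,-0.8660)  start (6,1)  tX=0.3800 tY=0.8314  stride 1/|dx|=2.0000 1/|dy|=1.1547
    cross x-line → (5,1), t=0.3800
    cross y-line → (5,0), t=0.8314 (wall)
  → r_2 = 0.8314
beam 3: φ=45°, α=330°
  d=(0.8660,-0.5000)  start (6,1)  tX=0.9353 tY=1.4400  stride 1/|dx|=1.1547 1/|dy|=2.0000
    cross x-line → (7,1), t=0.9353 (wall)
  → r_3 = 0.9353
beam 4: φ=90°, α=15°
  d=(0.9659,0.2588)  start (6,1)  tX=0.8386 tY=1.0818  stride 1/|dx|=1.0353 1/|dy|=3.8637
    cross x-line → (7,1), t=0.8386 (wall)
  → r_4 = 0.8386

ranges = [2.7819, 0.8314, 0.9353, 0.8386]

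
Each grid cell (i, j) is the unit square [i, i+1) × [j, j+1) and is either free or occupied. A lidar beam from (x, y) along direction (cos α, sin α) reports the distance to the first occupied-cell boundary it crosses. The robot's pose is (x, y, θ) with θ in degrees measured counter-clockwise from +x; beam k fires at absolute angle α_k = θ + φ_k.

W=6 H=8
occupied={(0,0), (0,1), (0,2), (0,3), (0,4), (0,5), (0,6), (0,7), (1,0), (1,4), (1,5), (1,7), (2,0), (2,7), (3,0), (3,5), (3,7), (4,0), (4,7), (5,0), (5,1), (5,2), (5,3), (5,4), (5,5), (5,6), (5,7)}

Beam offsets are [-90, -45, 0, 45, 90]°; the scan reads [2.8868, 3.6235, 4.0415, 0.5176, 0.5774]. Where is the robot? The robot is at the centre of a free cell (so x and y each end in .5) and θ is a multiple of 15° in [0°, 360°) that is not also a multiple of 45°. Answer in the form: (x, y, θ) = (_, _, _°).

The pose lattice has 21·16 = 336 candidates. Test each by forward raycasting.
  (2.5, 2.5, 150°): beam 2 = 1.9319 ≠ 3.6235 ✗
  (2.5, 1.5, 345°): beam 1 = 0.5176 ≠ 2.8868 ✗
  (3.5, 1.5, 60°): beam 1 = 1.0000 ≠ 2.8868 ✗
  (2.5, 3.5, 330°): beam 2 = 2.5882 ≠ 3.6235 ✗
  …
  (1.5, 3.5, 30°): r_1=2.8868, r_2=3.6235, r_3=4.0415, r_4=0.5176, r_5=0.5774 — all match ✓
No second candidate reproduces the full scan.

(x, y, θ) = (1.5, 3.5, 30°)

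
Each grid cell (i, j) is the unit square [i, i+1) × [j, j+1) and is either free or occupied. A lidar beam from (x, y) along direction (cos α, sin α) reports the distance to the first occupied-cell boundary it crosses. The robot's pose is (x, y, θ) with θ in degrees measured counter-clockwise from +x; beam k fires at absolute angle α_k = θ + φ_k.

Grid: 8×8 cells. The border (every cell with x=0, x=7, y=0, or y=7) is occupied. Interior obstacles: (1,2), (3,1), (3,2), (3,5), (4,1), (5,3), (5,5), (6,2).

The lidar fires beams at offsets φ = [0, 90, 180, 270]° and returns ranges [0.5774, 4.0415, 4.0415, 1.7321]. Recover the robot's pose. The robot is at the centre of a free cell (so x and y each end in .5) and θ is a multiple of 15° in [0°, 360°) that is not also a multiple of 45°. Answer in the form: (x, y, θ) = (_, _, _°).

(x, y, θ) = (3.5, 3.5, 300°)

Enumerate (i+0.5, j+0.5, θ) over the 28 free cells and 16 admissible headings. For each, cast all 4 beams and compare to the given ranges.
  (2.5, 4.5, 30°): beam 1 = 1.0000 ≠ 0.5774 ✗
  (2.5, 1.5, 150°): beam 1 = 1.0000 ≠ 0.5774 ✗
  (2.5, 2.5, 120°): beam 1 = 3.0000 ≠ 0.5774 ✗
  …
  (3.5, 3.5, 300°): r_1=0.5774, r_2=4.0415, r_3=4.0415, r_4=1.7321 — all match ✓
Only this pose fits every beam.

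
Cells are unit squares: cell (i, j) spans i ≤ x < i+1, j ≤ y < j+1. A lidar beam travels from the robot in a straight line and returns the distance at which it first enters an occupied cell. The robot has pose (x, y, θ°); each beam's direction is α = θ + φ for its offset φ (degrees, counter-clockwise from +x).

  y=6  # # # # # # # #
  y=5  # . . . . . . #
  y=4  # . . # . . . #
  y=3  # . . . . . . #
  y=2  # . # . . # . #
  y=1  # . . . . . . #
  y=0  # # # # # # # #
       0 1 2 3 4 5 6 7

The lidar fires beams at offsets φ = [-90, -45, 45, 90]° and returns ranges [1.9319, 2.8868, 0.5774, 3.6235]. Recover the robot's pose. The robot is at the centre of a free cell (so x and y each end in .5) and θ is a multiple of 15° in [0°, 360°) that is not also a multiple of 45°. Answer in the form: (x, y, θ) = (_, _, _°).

(x, y, θ) = (3.5, 5.5, 255°)

Candidates: 27 free-cell centres × 16 headings = 432 poses. Raycast each; keep the one whose scan matches to 4 dp.
  (3.5, 1.5, 105°): beam 2 = 5.1962 ≠ 2.8868 ✗
  (5.5, 1.5, 105°): beam 1 = 1.5529 ≠ 1.9319 ✗
  (4.5, 1.5, 120°): beam 1 = 1.0000 ≠ 1.9319 ✗
  (1.5, 2.5, 75°): beam 1 = 0.5176 ≠ 1.9319 ✗
  (2.5, 4.5, 255°): beam 1 = 1.5529 ≠ 1.9319 ✗
  …
  (3.5, 5.5, 255°): r_1=1.9319, r_2=2.8868, r_3=0.5774, r_4=3.6235 — all match ✓
No second candidate reproduces the full scan.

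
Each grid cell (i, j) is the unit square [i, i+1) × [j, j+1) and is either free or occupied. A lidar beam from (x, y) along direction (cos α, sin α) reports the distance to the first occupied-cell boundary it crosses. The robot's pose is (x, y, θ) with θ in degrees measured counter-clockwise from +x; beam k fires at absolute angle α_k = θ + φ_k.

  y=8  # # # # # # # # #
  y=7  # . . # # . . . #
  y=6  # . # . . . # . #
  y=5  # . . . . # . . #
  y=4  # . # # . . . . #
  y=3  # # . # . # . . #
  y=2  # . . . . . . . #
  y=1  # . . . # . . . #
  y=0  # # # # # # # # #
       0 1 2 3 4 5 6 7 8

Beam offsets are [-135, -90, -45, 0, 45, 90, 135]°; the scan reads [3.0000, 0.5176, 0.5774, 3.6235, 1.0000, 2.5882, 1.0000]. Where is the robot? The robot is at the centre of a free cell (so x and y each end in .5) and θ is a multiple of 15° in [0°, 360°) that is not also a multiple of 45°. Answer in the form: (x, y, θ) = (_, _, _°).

(x, y, θ) = (4.5, 2.5, 345°)

Candidates: 38 free-cell centres × 16 headings = 608 poses. Raycast each; keep the one whose scan matches to 4 dp.
  (7.5, 6.5, 210°): beam 1 = 1.5529 ≠ 3.0000 ✗
  (6.5, 4.5, 150°): beam 1 = 1.5529 ≠ 3.0000 ✗
  (6.5, 7.5, 15°): beam 1 = 0.5774 ≠ 3.0000 ✗
  (4.5, 5.5, 240°): beam 1 = 1.5529 ≠ 3.0000 ✗
  (5.5, 4.5, 240°): beam 1 = 0.5176 ≠ 3.0000 ✗
  …
  (4.5, 2.5, 345°): r_1=3.0000, r_2=0.5176, r_3=0.5774, r_4=3.6235, r_5=1.0000, r_6=2.5882, r_7=1.0000 — all match ✓
Only this pose fits every beam.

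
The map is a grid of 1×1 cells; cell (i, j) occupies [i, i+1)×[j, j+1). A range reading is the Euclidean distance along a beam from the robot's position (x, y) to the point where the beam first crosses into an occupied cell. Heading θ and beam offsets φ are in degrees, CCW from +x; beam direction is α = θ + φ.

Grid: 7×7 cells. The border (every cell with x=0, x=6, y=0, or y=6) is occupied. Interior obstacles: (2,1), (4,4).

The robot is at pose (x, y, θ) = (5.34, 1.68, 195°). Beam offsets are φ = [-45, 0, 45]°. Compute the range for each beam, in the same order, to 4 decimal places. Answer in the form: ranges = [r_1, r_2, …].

beam 1: φ=-45°, α=150°
  dir = (cos 150°, sin 150°) = (-0.8660, 0.5000); from cell (5,1)
  next x-line at t=0.3926, next y-line at t=0.6400; Δt_x=1.1547, Δt_y=2.0000
    x: enter (4,1) at t=0.3926
    y: enter (4,2) at t=0.6400
    x: enter (3,2) at t=1.5473
    y: enter (3,3) at t=2.6400
    x: enter (2,3) at t=2.7020
    x: enter (1,3) at t=3.8567
    y: enter (1,4) at t=4.6400
    x: enter (0,4) at t=5.0114 ← occupied
  → r_1 = 5.0114
beam 2: φ=0°, α=195°
  dir = (cos 195°, sin 195°) = (-0.9659, -0.2588); from cell (5,1)
  next x-line at t=0.3520, next y-line at t=2.6273; Δt_x=1.0353, Δt_y=3.8637
    x: enter (4,1) at t=0.3520
    x: enter (3,1) at t=1.3873
    x: enter (2,1) at t=2.4225 ← occupied
  → r_2 = 2.4225
beam 3: φ=45°, α=240°
  dir = (cos 240°, sin 240°) = (-0.5000, -0.8660); from cell (5,1)
  next x-line at t=0.6800, next y-line at t=0.7852; Δt_x=2.0000, Δt_y=1.1547
    x: enter (4,1) at t=0.6800
    y: enter (4,0) at t=0.7852 ← occupied
  → r_3 = 0.7852

ranges = [5.0114, 2.4225, 0.7852]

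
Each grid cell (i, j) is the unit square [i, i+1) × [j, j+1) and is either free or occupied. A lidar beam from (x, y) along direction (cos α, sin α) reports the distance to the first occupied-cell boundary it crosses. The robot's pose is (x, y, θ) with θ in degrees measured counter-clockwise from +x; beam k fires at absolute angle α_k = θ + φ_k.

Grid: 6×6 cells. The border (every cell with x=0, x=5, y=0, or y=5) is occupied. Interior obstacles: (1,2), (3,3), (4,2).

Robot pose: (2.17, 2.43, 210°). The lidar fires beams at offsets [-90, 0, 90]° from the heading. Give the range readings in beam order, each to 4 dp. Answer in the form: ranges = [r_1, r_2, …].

beam 1: φ=-90°, α=120°
  direction (-0.5000, 0.8660); cell (2,2); t to first gridline: x 0.3400, y 0.6582 (then +2.0000 / +1.1547)
    (1,2) via x @ 0.3400  # hit
  → r_1 = 0.3400
beam 2: φ=0°, α=210°
  direction (-0.8660, -0.5000); cell (2,2); t to first gridline: x 0.1963, y 0.8600 (then +1.1547 / +2.0000)
    (1,2) via x @ 0.1963  # hit
  → r_2 = 0.1963
beam 3: φ=90°, α=300°
  direction (0.5000, -0.8660); cell (2,2); t to first gridline: x 1.6600, y 0.4965 (then +2.0000 / +1.1547)
    (2,1) via y @ 0.4965
    (2,0) via y @ 1.6512  # hit
  → r_3 = 1.6512

ranges = [0.3400, 0.1963, 1.6512]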